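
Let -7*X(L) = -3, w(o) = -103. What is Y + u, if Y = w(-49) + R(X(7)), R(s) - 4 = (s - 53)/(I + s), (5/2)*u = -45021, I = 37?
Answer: -11861267/655 ≈ -18109.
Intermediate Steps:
u = -90042/5 (u = (⅖)*(-45021) = -90042/5 ≈ -18008.)
X(L) = 3/7 (X(L) = -⅐*(-3) = 3/7)
R(s) = 4 + (-53 + s)/(37 + s) (R(s) = 4 + (s - 53)/(37 + s) = 4 + (-53 + s)/(37 + s))
Y = -13153/131 (Y = -103 + 5*(19 + 3/7)/(37 + 3/7) = -103 + 5*(136/7)/(262/7) = -103 + 5*(7/262)*(136/7) = -103 + 340/131 = -13153/131 ≈ -100.40)
Y + u = -13153/131 - 90042/5 = -11861267/655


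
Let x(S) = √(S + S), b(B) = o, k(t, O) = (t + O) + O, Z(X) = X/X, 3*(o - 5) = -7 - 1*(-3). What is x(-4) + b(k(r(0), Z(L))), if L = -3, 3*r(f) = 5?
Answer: 11/3 + 2*I*√2 ≈ 3.6667 + 2.8284*I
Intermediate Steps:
r(f) = 5/3 (r(f) = (⅓)*5 = 5/3)
o = 11/3 (o = 5 + (-7 - 1*(-3))/3 = 5 + (-7 + 3)/3 = 5 + (⅓)*(-4) = 5 - 4/3 = 11/3 ≈ 3.6667)
Z(X) = 1
k(t, O) = t + 2*O (k(t, O) = (O + t) + O = t + 2*O)
b(B) = 11/3
x(S) = √2*√S (x(S) = √(2*S) = √2*√S)
x(-4) + b(k(r(0), Z(L))) = √2*√(-4) + 11/3 = √2*(2*I) + 11/3 = 2*I*√2 + 11/3 = 11/3 + 2*I*√2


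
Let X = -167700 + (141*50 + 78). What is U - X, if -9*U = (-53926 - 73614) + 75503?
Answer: 1497185/9 ≈ 1.6635e+5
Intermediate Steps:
X = -160572 (X = -167700 + (7050 + 78) = -167700 + 7128 = -160572)
U = 52037/9 (U = -((-53926 - 73614) + 75503)/9 = -(-127540 + 75503)/9 = -1/9*(-52037) = 52037/9 ≈ 5781.9)
U - X = 52037/9 - 1*(-160572) = 52037/9 + 160572 = 1497185/9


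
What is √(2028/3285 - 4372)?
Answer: 2*I*√1310349270/1095 ≈ 66.116*I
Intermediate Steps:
√(2028/3285 - 4372) = √(2028*(1/3285) - 4372) = √(676/1095 - 4372) = √(-4786664/1095) = 2*I*√1310349270/1095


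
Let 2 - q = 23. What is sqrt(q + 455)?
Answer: sqrt(434) ≈ 20.833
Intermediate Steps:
q = -21 (q = 2 - 1*23 = 2 - 23 = -21)
sqrt(q + 455) = sqrt(-21 + 455) = sqrt(434)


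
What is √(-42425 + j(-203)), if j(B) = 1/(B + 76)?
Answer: 6*I*√19007582/127 ≈ 205.97*I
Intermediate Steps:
j(B) = 1/(76 + B)
√(-42425 + j(-203)) = √(-42425 + 1/(76 - 203)) = √(-42425 + 1/(-127)) = √(-42425 - 1/127) = √(-5387976/127) = 6*I*√19007582/127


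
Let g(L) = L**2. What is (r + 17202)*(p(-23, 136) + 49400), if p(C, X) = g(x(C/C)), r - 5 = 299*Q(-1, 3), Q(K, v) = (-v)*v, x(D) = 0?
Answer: 717090400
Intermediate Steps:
Q(K, v) = -v**2
r = -2686 (r = 5 + 299*(-1*3**2) = 5 + 299*(-1*9) = 5 + 299*(-9) = 5 - 2691 = -2686)
p(C, X) = 0 (p(C, X) = 0**2 = 0)
(r + 17202)*(p(-23, 136) + 49400) = (-2686 + 17202)*(0 + 49400) = 14516*49400 = 717090400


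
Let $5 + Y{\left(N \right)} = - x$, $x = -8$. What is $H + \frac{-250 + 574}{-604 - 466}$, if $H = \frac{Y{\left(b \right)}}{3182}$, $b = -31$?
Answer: $- \frac{513879}{1702370} \approx -0.30186$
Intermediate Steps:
$Y{\left(N \right)} = 3$ ($Y{\left(N \right)} = -5 - -8 = -5 + 8 = 3$)
$H = \frac{3}{3182} \approx 0.0009428$
$H + \frac{-250 + 574}{-604 - 466} = \frac{3}{3182} + \frac{-250 + 574}{-604 - 466} = \frac{3}{3182} + \frac{324}{-1070} = \frac{3}{3182} + 324 \left(- \frac{1}{1070}\right) = \frac{3}{3182} - \frac{162}{535} = - \frac{513879}{1702370}$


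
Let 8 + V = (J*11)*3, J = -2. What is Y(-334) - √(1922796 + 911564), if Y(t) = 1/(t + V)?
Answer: -1/408 - 2*√708590 ≈ -1683.6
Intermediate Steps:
V = -74 (V = -8 - 2*11*3 = -8 - 22*3 = -8 - 66 = -74)
Y(t) = 1/(-74 + t) (Y(t) = 1/(t - 74) = 1/(-74 + t))
Y(-334) - √(1922796 + 911564) = 1/(-74 - 334) - √(1922796 + 911564) = 1/(-408) - √2834360 = -1/408 - 2*√708590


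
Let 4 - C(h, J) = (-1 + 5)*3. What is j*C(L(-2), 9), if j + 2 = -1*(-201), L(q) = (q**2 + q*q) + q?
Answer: -1592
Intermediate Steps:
L(q) = q + 2*q**2 (L(q) = (q**2 + q**2) + q = 2*q**2 + q = q + 2*q**2)
C(h, J) = -8 (C(h, J) = 4 - (-1 + 5)*3 = 4 - 4*3 = 4 - 1*12 = 4 - 12 = -8)
j = 199 (j = -2 - 1*(-201) = -2 + 201 = 199)
j*C(L(-2), 9) = 199*(-8) = -1592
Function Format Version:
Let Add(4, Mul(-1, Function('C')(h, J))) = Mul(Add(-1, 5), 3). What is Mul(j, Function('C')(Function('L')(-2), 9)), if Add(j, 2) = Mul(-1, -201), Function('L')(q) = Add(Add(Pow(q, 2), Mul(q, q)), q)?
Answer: -1592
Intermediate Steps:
Function('L')(q) = Add(q, Mul(2, Pow(q, 2))) (Function('L')(q) = Add(Add(Pow(q, 2), Pow(q, 2)), q) = Add(Mul(2, Pow(q, 2)), q) = Add(q, Mul(2, Pow(q, 2))))
Function('C')(h, J) = -8 (Function('C')(h, J) = Add(4, Mul(-1, Mul(Add(-1, 5), 3))) = Add(4, Mul(-1, Mul(4, 3))) = Add(4, Mul(-1, 12)) = Add(4, -12) = -8)
j = 199 (j = Add(-2, Mul(-1, -201)) = Add(-2, 201) = 199)
Mul(j, Function('C')(Function('L')(-2), 9)) = Mul(199, -8) = -1592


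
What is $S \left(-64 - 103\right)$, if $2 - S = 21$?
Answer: $3173$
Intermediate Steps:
$S = -19$ ($S = 2 - 21 = -19$)
$S \left(-64 - 103\right) = - 19 \left(-64 - 103\right) = \left(-19\right) \left(-167\right) = 3173$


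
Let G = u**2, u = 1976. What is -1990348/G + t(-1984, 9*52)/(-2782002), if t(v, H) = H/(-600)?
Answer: -5767863615757/11315144001200 ≈ -0.50975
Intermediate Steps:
G = 3904576 (G = 1976**2 = 3904576)
t(v, H) = -H/600 (t(v, H) = H*(-1/600) = -H/600)
-1990348/G + t(-1984, 9*52)/(-2782002) = -1990348/3904576 - 3*52/200/(-2782002) = -1990348*1/3904576 - 1/600*468*(-1/2782002) = -497587/976144 - 39/50*(-1/2782002) = -497587/976144 + 13/46366700 = -5767863615757/11315144001200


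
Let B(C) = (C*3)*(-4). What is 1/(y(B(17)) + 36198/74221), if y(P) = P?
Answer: -74221/15104886 ≈ -0.0049137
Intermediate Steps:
B(C) = -12*C (B(C) = (3*C)*(-4) = -12*C)
1/(y(B(17)) + 36198/74221) = 1/(-12*17 + 36198/74221) = 1/(-204 + 36198*(1/74221)) = 1/(-204 + 36198/74221) = 1/(-15104886/74221) = -74221/15104886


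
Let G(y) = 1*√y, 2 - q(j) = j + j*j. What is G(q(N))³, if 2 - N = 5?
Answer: -8*I ≈ -8.0*I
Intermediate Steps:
N = -3 (N = 2 - 1*5 = 2 - 5 = -3)
q(j) = 2 - j - j² (q(j) = 2 - (j + j*j) = 2 - (j + j²) = 2 + (-j - j²) = 2 - j - j²)
G(y) = √y
G(q(N))³ = (√(2 - 1*(-3) - 1*(-3)²))³ = (√(2 + 3 - 1*9))³ = (√(2 + 3 - 9))³ = (√(-4))³ = (2*I)³ = -8*I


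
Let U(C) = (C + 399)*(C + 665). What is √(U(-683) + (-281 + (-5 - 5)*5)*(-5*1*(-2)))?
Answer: √1802 ≈ 42.450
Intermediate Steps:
U(C) = (399 + C)*(665 + C)
√(U(-683) + (-281 + (-5 - 5)*5)*(-5*1*(-2))) = √((265335 + (-683)² + 1064*(-683)) + (-281 + (-5 - 5)*5)*(-5*1*(-2))) = √((265335 + 466489 - 726712) + (-281 - 10*5)*(-5*(-2))) = √(5112 + (-281 - 50)*10) = √(5112 - 331*10) = √(5112 - 3310) = √1802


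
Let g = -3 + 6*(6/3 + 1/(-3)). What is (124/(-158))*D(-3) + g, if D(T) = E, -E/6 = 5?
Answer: 2413/79 ≈ 30.544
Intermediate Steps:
E = -30 (E = -6*5 = -30)
D(T) = -30
g = 7 (g = -3 + 6*(6*(⅓) + 1*(-⅓)) = -3 + 6*(2 - ⅓) = -3 + 6*(5/3) = -3 + 10 = 7)
(124/(-158))*D(-3) + g = (124/(-158))*(-30) + 7 = (124*(-1/158))*(-30) + 7 = -62/79*(-30) + 7 = 1860/79 + 7 = 2413/79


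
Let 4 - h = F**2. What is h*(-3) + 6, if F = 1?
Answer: -3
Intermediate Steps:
h = 3 (h = 4 - 1*1**2 = 4 - 1*1 = 4 - 1 = 3)
h*(-3) + 6 = 3*(-3) + 6 = -9 + 6 = -3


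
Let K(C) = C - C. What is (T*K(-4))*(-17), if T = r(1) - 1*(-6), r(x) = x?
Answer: 0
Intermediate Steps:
K(C) = 0
T = 7 (T = 1 - 1*(-6) = 1 + 6 = 7)
(T*K(-4))*(-17) = (7*0)*(-17) = 0*(-17) = 0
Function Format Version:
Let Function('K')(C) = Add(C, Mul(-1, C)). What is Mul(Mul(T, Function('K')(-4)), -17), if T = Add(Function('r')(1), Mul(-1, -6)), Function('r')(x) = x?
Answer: 0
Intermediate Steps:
Function('K')(C) = 0
T = 7 (T = Add(1, Mul(-1, -6)) = Add(1, 6) = 7)
Mul(Mul(T, Function('K')(-4)), -17) = Mul(Mul(7, 0), -17) = Mul(0, -17) = 0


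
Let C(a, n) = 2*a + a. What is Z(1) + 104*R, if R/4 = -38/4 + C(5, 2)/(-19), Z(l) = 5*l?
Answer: -81233/19 ≈ -4275.4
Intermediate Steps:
C(a, n) = 3*a
R = -782/19 (R = 4*(-38/4 + (3*5)/(-19)) = 4*(-38*¼ + 15*(-1/19)) = 4*(-19/2 - 15/19) = 4*(-391/38) = -782/19 ≈ -41.158)
Z(1) + 104*R = 5*1 + 104*(-782/19) = 5 - 81328/19 = -81233/19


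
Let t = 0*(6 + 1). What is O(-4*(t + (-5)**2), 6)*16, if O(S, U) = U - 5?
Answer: 16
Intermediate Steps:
t = 0 (t = 0*7 = 0)
O(S, U) = -5 + U
O(-4*(t + (-5)**2), 6)*16 = (-5 + 6)*16 = 1*16 = 16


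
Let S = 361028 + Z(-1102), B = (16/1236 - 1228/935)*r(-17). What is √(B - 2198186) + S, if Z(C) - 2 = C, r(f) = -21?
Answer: 359928 + 3*I*√2265239905978170/96305 ≈ 3.5993e+5 + 1482.6*I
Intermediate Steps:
Z(C) = 2 + C
B = 2629984/96305 (B = (16/1236 - 1228/935)*(-21) = (16*(1/1236) - 1228*1/935)*(-21) = (4/309 - 1228/935)*(-21) = -375712/288915*(-21) = 2629984/96305 ≈ 27.309)
S = 359928 (S = 361028 + (2 - 1102) = 361028 - 1100 = 359928)
√(B - 2198186) + S = √(2629984/96305 - 2198186) + 359928 = √(-211693672746/96305) + 359928 = 3*I*√2265239905978170/96305 + 359928 = 359928 + 3*I*√2265239905978170/96305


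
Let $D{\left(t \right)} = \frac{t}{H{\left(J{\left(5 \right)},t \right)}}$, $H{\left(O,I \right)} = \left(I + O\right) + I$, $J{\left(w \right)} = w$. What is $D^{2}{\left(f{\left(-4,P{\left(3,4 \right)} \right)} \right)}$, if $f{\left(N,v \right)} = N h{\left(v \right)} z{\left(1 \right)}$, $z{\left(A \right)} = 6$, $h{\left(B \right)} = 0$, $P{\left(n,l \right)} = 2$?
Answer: $0$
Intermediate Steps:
$H{\left(O,I \right)} = O + 2 I$
$f{\left(N,v \right)} = 0$ ($f{\left(N,v \right)} = N 0 \cdot 6 = 0 \cdot 6 = 0$)
$D{\left(t \right)} = \frac{t}{5 + 2 t}$
$D^{2}{\left(f{\left(-4,P{\left(3,4 \right)} \right)} \right)} = \left(\frac{0}{5 + 2 \cdot 0}\right)^{2} = \left(\frac{0}{5 + 0}\right)^{2} = \left(\frac{0}{5}\right)^{2} = \left(0 \cdot \frac{1}{5}\right)^{2} = 0^{2} = 0$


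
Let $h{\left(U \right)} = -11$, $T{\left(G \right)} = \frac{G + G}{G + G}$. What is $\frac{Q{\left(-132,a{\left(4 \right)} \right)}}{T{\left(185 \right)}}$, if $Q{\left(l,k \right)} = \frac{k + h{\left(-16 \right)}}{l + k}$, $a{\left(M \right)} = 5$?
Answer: $\frac{6}{127} \approx 0.047244$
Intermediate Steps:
$T{\left(G \right)} = 1$ ($T{\left(G \right)} = \frac{2 G}{2 G} = 2 G \frac{1}{2 G} = 1$)
$Q{\left(l,k \right)} = \frac{-11 + k}{k + l}$ ($Q{\left(l,k \right)} = \frac{k - 11}{l + k} = \frac{-11 + k}{k + l}$)
$\frac{Q{\left(-132,a{\left(4 \right)} \right)}}{T{\left(185 \right)}} = \frac{\frac{1}{5 - 132} \left(-11 + 5\right)}{1} = \frac{1}{-127} \left(-6\right) 1 = \left(- \frac{1}{127}\right) \left(-6\right) 1 = \frac{6}{127} \cdot 1 = \frac{6}{127}$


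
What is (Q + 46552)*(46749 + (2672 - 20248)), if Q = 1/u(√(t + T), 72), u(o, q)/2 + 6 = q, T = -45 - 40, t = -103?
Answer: 179264146645/132 ≈ 1.3581e+9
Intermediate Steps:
T = -85
u(o, q) = -12 + 2*q
Q = 1/132 (Q = 1/(-12 + 2*72) = 1/(-12 + 144) = 1/132 ≈ 0.0075758)
(Q + 46552)*(46749 + (2672 - 20248)) = (1/132 + 46552)*(46749 + (2672 - 20248)) = 6144865*(46749 - 17576)/132 = (6144865/132)*29173 = 179264146645/132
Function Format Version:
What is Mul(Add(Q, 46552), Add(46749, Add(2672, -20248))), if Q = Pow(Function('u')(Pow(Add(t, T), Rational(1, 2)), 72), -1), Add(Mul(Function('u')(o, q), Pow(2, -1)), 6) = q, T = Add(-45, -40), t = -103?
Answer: Rational(179264146645, 132) ≈ 1.3581e+9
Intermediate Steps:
T = -85
Function('u')(o, q) = Add(-12, Mul(2, q))
Q = Rational(1, 132) (Q = Pow(Add(-12, Mul(2, 72)), -1) = Pow(Add(-12, 144), -1) = Pow(132, -1) = Rational(1, 132) ≈ 0.0075758)
Mul(Add(Q, 46552), Add(46749, Add(2672, -20248))) = Mul(Add(Rational(1, 132), 46552), Add(46749, Add(2672, -20248))) = Mul(Rational(6144865, 132), Add(46749, -17576)) = Mul(Rational(6144865, 132), 29173) = Rational(179264146645, 132)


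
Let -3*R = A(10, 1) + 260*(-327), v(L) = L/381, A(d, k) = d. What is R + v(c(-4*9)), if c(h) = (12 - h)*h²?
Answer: 10858478/381 ≈ 28500.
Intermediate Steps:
c(h) = h²*(12 - h)
v(L) = L/381 (v(L) = L*(1/381) = L/381)
R = 85010/3 (R = -(10 + 260*(-327))/3 = -(10 - 85020)/3 = -⅓*(-85010) = 85010/3 ≈ 28337.)
R + v(c(-4*9)) = 85010/3 + ((-4*9)²*(12 - (-4)*9))/381 = 85010/3 + ((-36)²*(12 - 1*(-36)))/381 = 85010/3 + (1296*(12 + 36))/381 = 85010/3 + (1296*48)/381 = 85010/3 + (1/381)*62208 = 85010/3 + 20736/127 = 10858478/381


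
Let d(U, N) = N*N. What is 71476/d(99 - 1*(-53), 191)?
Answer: 71476/36481 ≈ 1.9593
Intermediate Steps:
d(U, N) = N²
71476/d(99 - 1*(-53), 191) = 71476/(191²) = 71476/36481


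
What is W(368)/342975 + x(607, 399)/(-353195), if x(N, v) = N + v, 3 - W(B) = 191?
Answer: -82286702/24227411025 ≈ -0.0033964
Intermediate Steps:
W(B) = -188 (W(B) = 3 - 1*191 = 3 - 191 = -188)
W(368)/342975 + x(607, 399)/(-353195) = -188/342975 + (607 + 399)/(-353195) = -188*1/342975 + 1006*(-1/353195) = -188/342975 - 1006/353195 = -82286702/24227411025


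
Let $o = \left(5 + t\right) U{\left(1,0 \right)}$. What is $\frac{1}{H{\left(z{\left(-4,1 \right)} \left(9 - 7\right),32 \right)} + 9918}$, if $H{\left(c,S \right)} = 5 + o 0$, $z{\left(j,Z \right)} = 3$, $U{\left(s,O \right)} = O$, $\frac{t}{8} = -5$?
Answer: $\frac{1}{9923} \approx 0.00010078$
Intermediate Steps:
$t = -40$ ($t = 8 \left(-5\right) = -40$)
$o = 0$ ($o = \left(5 - 40\right) 0 = \left(-35\right) 0 = 0$)
$H{\left(c,S \right)} = 5$ ($H{\left(c,S \right)} = 5 + 0 \cdot 0 = 5 + 0 = 5$)
$\frac{1}{H{\left(z{\left(-4,1 \right)} \left(9 - 7\right),32 \right)} + 9918} = \frac{1}{5 + 9918} = \frac{1}{9923}$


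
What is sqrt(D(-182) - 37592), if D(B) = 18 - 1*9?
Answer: 7*I*sqrt(767) ≈ 193.86*I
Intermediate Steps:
D(B) = 9 (D(B) = 18 - 9 = 9)
sqrt(D(-182) - 37592) = sqrt(9 - 37592) = sqrt(-37583) = 7*I*sqrt(767)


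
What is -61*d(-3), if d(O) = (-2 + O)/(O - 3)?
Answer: -305/6 ≈ -50.833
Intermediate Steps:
d(O) = (-2 + O)/(-3 + O)
-61*d(-3) = -61*(-2 - 3)/(-3 - 3) = -61*(-5)/(-6) = -(-61)*(-5)/6 = -61*⅚ = -305/6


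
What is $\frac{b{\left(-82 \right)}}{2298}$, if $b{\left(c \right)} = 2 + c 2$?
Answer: $- \frac{27}{383} \approx -0.070496$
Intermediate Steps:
$b{\left(c \right)} = 2 + 2 c$
$\frac{b{\left(-82 \right)}}{2298} = \frac{2 + 2 \left(-82\right)}{2298} = \left(2 - 164\right) \frac{1}{2298} = \left(-162\right) \frac{1}{2298} = - \frac{27}{383}$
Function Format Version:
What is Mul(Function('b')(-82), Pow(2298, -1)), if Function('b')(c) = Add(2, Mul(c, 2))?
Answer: Rational(-27, 383) ≈ -0.070496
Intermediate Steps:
Function('b')(c) = Add(2, Mul(2, c))
Mul(Function('b')(-82), Pow(2298, -1)) = Mul(Add(2, Mul(2, -82)), Pow(2298, -1)) = Mul(Add(2, -164), Rational(1, 2298)) = Mul(-162, Rational(1, 2298)) = Rational(-27, 383)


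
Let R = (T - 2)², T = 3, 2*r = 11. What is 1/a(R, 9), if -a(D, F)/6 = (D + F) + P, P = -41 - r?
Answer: 1/219 ≈ 0.0045662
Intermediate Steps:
r = 11/2 (r = (½)*11 = 11/2 ≈ 5.5000)
P = -93/2 (P = -41 - 1*11/2 = -41 - 11/2 = -93/2 ≈ -46.500)
R = 1 (R = (3 - 2)² = 1² = 1)
a(D, F) = 279 - 6*D - 6*F (a(D, F) = -6*((D + F) - 93/2) = -6*(-93/2 + D + F) = 279 - 6*D - 6*F)
1/a(R, 9) = 1/(279 - 6*1 - 6*9) = 1/(279 - 6 - 54) = 1/219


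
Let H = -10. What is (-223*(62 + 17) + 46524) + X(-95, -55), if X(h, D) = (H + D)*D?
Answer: 32482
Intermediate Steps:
X(h, D) = D*(-10 + D) (X(h, D) = (-10 + D)*D = D*(-10 + D))
(-223*(62 + 17) + 46524) + X(-95, -55) = (-223*(62 + 17) + 46524) - 55*(-10 - 55) = (-223*79 + 46524) - 55*(-65) = (-17617 + 46524) + 3575 = 28907 + 3575 = 32482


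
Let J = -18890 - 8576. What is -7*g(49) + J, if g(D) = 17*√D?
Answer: -28299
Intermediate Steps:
J = -27466
-7*g(49) + J = -119*√49 - 27466 = -119*7 - 27466 = -7*119 - 27466 = -833 - 27466 = -28299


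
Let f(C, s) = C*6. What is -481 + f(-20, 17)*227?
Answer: -27721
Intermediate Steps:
f(C, s) = 6*C
-481 + f(-20, 17)*227 = -481 + (6*(-20))*227 = -481 - 120*227 = -481 - 27240 = -27721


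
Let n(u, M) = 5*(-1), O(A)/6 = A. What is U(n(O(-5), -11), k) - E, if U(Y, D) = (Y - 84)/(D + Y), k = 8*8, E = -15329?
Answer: 904322/59 ≈ 15327.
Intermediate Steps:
O(A) = 6*A
n(u, M) = -5
k = 64
U(Y, D) = (-84 + Y)/(D + Y)
U(n(O(-5), -11), k) - E = (-84 - 5)/(64 - 5) - 1*(-15329) = -89/59 + 15329 = 904322/59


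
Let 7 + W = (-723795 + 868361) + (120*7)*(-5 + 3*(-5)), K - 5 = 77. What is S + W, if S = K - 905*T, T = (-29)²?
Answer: -633264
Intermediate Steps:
K = 82 (K = 5 + 77 = 82)
T = 841
W = 127759 (W = -7 + ((-723795 + 868361) + (120*7)*(-5 + 3*(-5))) = -7 + (144566 + 840*(-5 - 15)) = -7 + (144566 + 840*(-20)) = -7 + (144566 - 16800) = -7 + 127766 = 127759)
S = -761023 (S = 82 - 905*841 = 82 - 761105 = -761023)
S + W = -761023 + 127759 = -633264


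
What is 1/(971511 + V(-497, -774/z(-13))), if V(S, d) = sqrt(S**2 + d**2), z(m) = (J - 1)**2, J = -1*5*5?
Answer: 110989302684/107827300220389559 - 338*sqrt(28219445965)/107827300220389559 ≈ 1.0288e-6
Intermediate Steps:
J = -25 (J = -5*5 = -25)
z(m) = 676 (z(m) = (-25 - 1)**2 = (-26)**2 = 676)
1/(971511 + V(-497, -774/z(-13))) = 1/(971511 + sqrt((-497)**2 + (-774/676)**2)) = 1/(971511 + sqrt(247009 + (-774*1/676)**2)) = 1/(971511 + sqrt(247009 + (-387/338)**2)) = 1/(971511 + sqrt(247009 + 149769/114244)) = 1/(971511 + sqrt(28219445965/114244)) = 1/(971511 + sqrt(28219445965)/338)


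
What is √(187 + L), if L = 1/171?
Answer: √607582/57 ≈ 13.675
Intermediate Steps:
L = 1/171 ≈ 0.0058480
√(187 + L) = √(187 + 1/171) = √(31978/171) = √607582/57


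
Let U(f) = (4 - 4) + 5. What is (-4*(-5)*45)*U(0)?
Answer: 4500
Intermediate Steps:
U(f) = 5 (U(f) = 0 + 5 = 5)
(-4*(-5)*45)*U(0) = (-4*(-5)*45)*5 = (20*45)*5 = 900*5 = 4500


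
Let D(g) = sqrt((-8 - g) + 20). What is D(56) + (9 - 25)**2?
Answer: 256 + 2*I*sqrt(11) ≈ 256.0 + 6.6332*I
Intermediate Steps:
D(g) = sqrt(12 - g)
D(56) + (9 - 25)**2 = sqrt(12 - 1*56) + (9 - 25)**2 = sqrt(12 - 56) + (-16)**2 = sqrt(-44) + 256 = 2*I*sqrt(11) + 256 = 256 + 2*I*sqrt(11)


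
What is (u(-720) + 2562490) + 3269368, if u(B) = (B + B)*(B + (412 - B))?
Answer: 5238578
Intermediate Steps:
u(B) = 824*B (u(B) = (2*B)*412 = 824*B)
(u(-720) + 2562490) + 3269368 = (824*(-720) + 2562490) + 3269368 = (-593280 + 2562490) + 3269368 = 1969210 + 3269368 = 5238578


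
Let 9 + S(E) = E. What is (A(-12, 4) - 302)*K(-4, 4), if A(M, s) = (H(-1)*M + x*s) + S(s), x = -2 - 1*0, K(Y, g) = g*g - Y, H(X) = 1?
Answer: -6540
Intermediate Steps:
K(Y, g) = g² - Y
S(E) = -9 + E
x = -2 (x = -2 + 0 = -2)
A(M, s) = -9 + M - s (A(M, s) = (1*M - 2*s) + (-9 + s) = (M - 2*s) + (-9 + s) = -9 + M - s)
(A(-12, 4) - 302)*K(-4, 4) = ((-9 - 12 - 1*4) - 302)*(4² - 1*(-4)) = ((-9 - 12 - 4) - 302)*(16 + 4) = (-25 - 302)*20 = -327*20 = -6540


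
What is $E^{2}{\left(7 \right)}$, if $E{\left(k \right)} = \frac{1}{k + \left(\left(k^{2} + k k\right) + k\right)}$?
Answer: $\frac{1}{12544} \approx 7.9719 \cdot 10^{-5}$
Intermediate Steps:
$E{\left(k \right)} = \frac{1}{2 k + 2 k^{2}}$ ($E{\left(k \right)} = \frac{1}{k + \left(\left(k^{2} + k^{2}\right) + k\right)} = \frac{1}{k + \left(2 k^{2} + k\right)} = \frac{1}{k + \left(k + 2 k^{2}\right)} = \frac{1}{2 k + 2 k^{2}}$)
$E^{2}{\left(7 \right)} = \left(\frac{1}{2 \cdot 7 \left(1 + 7\right)}\right)^{2} = \left(\frac{1}{2} \cdot \frac{1}{7} \cdot \frac{1}{8}\right)^{2} = \left(\frac{1}{112}\right)^{2} = \frac{1}{12544}$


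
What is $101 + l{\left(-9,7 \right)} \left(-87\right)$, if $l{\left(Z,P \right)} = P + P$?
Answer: $-1117$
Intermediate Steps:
$l{\left(Z,P \right)} = 2 P$
$101 + l{\left(-9,7 \right)} \left(-87\right) = 101 + 2 \cdot 7 \left(-87\right) = 101 + 14 \left(-87\right) = 101 - 1218 = -1117$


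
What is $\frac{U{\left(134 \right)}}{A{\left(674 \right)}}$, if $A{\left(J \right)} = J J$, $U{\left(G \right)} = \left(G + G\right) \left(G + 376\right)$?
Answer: $\frac{34170}{113569} \approx 0.30087$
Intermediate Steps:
$U{\left(G \right)} = 2 G \left(376 + G\right)$
$A{\left(J \right)} = J^{2}$
$\frac{U{\left(134 \right)}}{A{\left(674 \right)}} = \frac{2 \cdot 134 \left(376 + 134\right)}{674^{2}} = \frac{2 \cdot 134 \cdot 510}{454276} = 136680 \cdot \frac{1}{454276} = \frac{34170}{113569}$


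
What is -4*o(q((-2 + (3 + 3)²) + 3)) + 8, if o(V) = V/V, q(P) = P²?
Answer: 4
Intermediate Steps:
o(V) = 1
-4*o(q((-2 + (3 + 3)²) + 3)) + 8 = -4*1 + 8 = -4 + 8 = 4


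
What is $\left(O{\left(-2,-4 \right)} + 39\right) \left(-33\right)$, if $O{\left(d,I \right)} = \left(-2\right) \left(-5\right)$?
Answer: $-1617$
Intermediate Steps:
$O{\left(d,I \right)} = 10$
$\left(O{\left(-2,-4 \right)} + 39\right) \left(-33\right) = \left(10 + 39\right) \left(-33\right) = 49 \left(-33\right) = -1617$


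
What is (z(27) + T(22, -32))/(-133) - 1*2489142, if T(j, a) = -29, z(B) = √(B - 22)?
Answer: -331055857/133 - √5/133 ≈ -2.4891e+6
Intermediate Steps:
z(B) = √(-22 + B)
(z(27) + T(22, -32))/(-133) - 1*2489142 = (√(-22 + 27) - 29)/(-133) - 1*2489142 = -(√5 - 29)/133 - 2489142 = -(-29 + √5)/133 - 2489142 = (29/133 - √5/133) - 2489142 = -331055857/133 - √5/133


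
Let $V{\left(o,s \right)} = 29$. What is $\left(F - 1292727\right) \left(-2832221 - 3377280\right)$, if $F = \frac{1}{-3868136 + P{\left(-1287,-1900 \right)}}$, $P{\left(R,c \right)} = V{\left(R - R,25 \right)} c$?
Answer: $\frac{31492559214519148073}{3923236} \approx 8.0272 \cdot 10^{12}$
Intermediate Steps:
$P{\left(R,c \right)} = 29 c$
$F = - \frac{1}{3923236}$ ($F = \frac{1}{-3868136 + 29 \left(-1900\right)} = \frac{1}{-3868136 - 55100} = \frac{1}{-3923236} = - \frac{1}{3923236} \approx -2.5489 \cdot 10^{-7}$)
$\left(F - 1292727\right) \left(-2832221 - 3377280\right) = \left(- \frac{1}{3923236} - 1292727\right) \left(-2832221 - 3377280\right) = \left(- \frac{5071673104573}{3923236}\right) \left(-6209501\right) = \frac{31492559214519148073}{3923236}$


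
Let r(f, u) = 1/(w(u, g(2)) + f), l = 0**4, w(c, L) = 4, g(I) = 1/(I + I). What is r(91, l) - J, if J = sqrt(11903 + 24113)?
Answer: 1/95 - 4*sqrt(2251) ≈ -189.77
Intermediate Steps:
g(I) = 1/(2*I)
l = 0
r(f, u) = 1/(4 + f)
J = 4*sqrt(2251) (J = sqrt(36016) = 4*sqrt(2251) ≈ 189.78)
r(91, l) - J = 1/(4 + 91) - 4*sqrt(2251) = 1/95 - 4*sqrt(2251)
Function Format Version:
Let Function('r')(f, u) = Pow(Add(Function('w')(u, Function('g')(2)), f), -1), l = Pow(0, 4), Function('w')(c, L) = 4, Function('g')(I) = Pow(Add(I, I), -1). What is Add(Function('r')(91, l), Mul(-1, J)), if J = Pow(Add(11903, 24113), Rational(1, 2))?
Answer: Add(Rational(1, 95), Mul(-4, Pow(2251, Rational(1, 2)))) ≈ -189.77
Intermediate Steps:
Function('g')(I) = Mul(Rational(1, 2), Pow(I, -1)) (Function('g')(I) = Pow(Mul(2, I), -1) = Mul(Rational(1, 2), Pow(I, -1)))
l = 0
Function('r')(f, u) = Pow(Add(4, f), -1)
J = Mul(4, Pow(2251, Rational(1, 2))) (J = Pow(36016, Rational(1, 2)) = Mul(4, Pow(2251, Rational(1, 2))) ≈ 189.78)
Add(Function('r')(91, l), Mul(-1, J)) = Add(Pow(Add(4, 91), -1), Mul(-1, Mul(4, Pow(2251, Rational(1, 2))))) = Add(Pow(95, -1), Mul(-4, Pow(2251, Rational(1, 2)))) = Add(Rational(1, 95), Mul(-4, Pow(2251, Rational(1, 2))))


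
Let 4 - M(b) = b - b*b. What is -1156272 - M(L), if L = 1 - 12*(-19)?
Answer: -1208488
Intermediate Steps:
L = 229 (L = 1 + 228 = 229)
M(b) = 4 + b² - b (M(b) = 4 - (b - b*b) = 4 - (b - b²) = 4 + (b² - b) = 4 + b² - b)
-1156272 - M(L) = -1156272 - (4 + 229² - 1*229) = -1156272 - (4 + 52441 - 229) = -1156272 - 1*52216 = -1156272 - 52216 = -1208488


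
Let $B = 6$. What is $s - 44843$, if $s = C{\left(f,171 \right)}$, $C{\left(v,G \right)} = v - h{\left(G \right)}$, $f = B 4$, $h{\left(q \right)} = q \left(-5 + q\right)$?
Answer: $-73205$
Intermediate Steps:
$f = 24$ ($f = 6 \cdot 4 = 24$)
$C{\left(v,G \right)} = v - G \left(-5 + G\right)$
$s = -28362$ ($s = 24 - 171 \left(-5 + 171\right) = 24 - 171 \cdot 166 = 24 - 28386 = -28362$)
$s - 44843 = -28362 - 44843 = -73205$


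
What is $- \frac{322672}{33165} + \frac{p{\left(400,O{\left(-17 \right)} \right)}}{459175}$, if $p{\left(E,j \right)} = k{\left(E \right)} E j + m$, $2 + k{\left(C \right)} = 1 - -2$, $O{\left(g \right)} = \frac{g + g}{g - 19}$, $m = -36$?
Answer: $- \frac{147414508}{15152775} \approx -9.7285$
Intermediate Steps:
$O{\left(g \right)} = \frac{2 g}{-19 + g}$
$k{\left(C \right)} = 1$ ($k{\left(C \right)} = -2 + \left(1 - -2\right) = -2 + \left(1 + 2\right) = -2 + 3 = 1$)
$p{\left(E,j \right)} = -36 + E j$ ($p{\left(E,j \right)} = 1 E j - 36 = E j - 36 = -36 + E j$)
$- \frac{322672}{33165} + \frac{p{\left(400,O{\left(-17 \right)} \right)}}{459175} = - \frac{322672}{33165} + \frac{-36 + 400 \cdot 2 \left(-17\right) \frac{1}{-19 - 17}}{459175} = \left(-322672\right) \frac{1}{33165} + \left(-36 + 400 \cdot 2 \left(-17\right) \frac{1}{-36}\right) \frac{1}{459175} = - \frac{4816}{495} + \left(-36 + 400 \cdot 2 \left(-17\right) \left(- \frac{1}{36}\right)\right) \frac{1}{459175} = - \frac{4816}{495} + \left(-36 + 400 \cdot \frac{17}{18}\right) \frac{1}{459175} = - \frac{4816}{495} + \left(-36 + \frac{3400}{9}\right) \frac{1}{459175} = - \frac{4816}{495} + \frac{3076}{9} \cdot \frac{1}{459175} = - \frac{4816}{495} + \frac{3076}{4132575} = - \frac{147414508}{15152775}$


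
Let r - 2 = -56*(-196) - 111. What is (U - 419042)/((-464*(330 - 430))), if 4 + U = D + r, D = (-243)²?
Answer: -34913/4640 ≈ -7.5244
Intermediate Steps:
D = 59049
r = 10867 (r = 2 + (-56*(-196) - 111) = 2 + (10976 - 111) = 2 + 10865 = 10867)
U = 69912 (U = -4 + (59049 + 10867) = -4 + 69916 = 69912)
(U - 419042)/((-464*(330 - 430))) = (69912 - 419042)/((-464*(330 - 430))) = -349130/((-464*(-100))) = -349130/46400 = -349130*1/46400 = -34913/4640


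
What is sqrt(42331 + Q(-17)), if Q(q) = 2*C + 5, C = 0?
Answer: 84*sqrt(6) ≈ 205.76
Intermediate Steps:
Q(q) = 5 (Q(q) = 2*0 + 5 = 0 + 5 = 5)
sqrt(42331 + Q(-17)) = sqrt(42331 + 5) = sqrt(42336) = 84*sqrt(6)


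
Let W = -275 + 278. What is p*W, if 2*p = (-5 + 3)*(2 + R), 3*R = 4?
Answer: -10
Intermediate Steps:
R = 4/3 (R = (⅓)*4 = 4/3 ≈ 1.3333)
W = 3
p = -10/3 (p = ((-5 + 3)*(2 + 4/3))/2 = (-2*10/3)/2 = (½)*(-20/3) = -10/3 ≈ -3.3333)
p*W = -10/3*3 = -10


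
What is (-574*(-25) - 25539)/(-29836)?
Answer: 11189/29836 ≈ 0.37502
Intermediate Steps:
(-574*(-25) - 25539)/(-29836) = (14350 - 25539)*(-1/29836) = -11189*(-1/29836) = 11189/29836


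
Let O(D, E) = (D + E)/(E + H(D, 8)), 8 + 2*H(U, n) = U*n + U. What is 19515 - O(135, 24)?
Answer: 24491007/1255 ≈ 19515.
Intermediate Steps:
H(U, n) = -4 + U/2 + U*n/2 (H(U, n) = -4 + (U*n + U)/2 = -4 + (U + U*n)/2 = -4 + (U/2 + U*n/2) = -4 + U/2 + U*n/2)
O(D, E) = (D + E)/(-4 + E + 9*D/2) (O(D, E) = (D + E)/(E + (-4 + D/2 + (1/2)*D*8)) = (D + E)/(E + (-4 + D/2 + 4*D)) = (D + E)/(E + (-4 + 9*D/2)) = (D + E)/(-4 + E + 9*D/2))
19515 - O(135, 24) = 19515 - 2*(135 + 24)/(-8 + 2*24 + 9*135) = 19515 - 2*159/(-8 + 48 + 1215) = 19515 - 2*159/1255 = 19515 - 1*318/1255 = 19515 - 318/1255 = 24491007/1255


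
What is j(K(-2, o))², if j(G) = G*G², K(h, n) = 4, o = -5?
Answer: 4096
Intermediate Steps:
j(G) = G³
j(K(-2, o))² = (4³)² = 64² = 4096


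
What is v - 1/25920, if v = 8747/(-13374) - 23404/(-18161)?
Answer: 221963700137/349754708160 ≈ 0.63463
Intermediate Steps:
v = 154150829/242885214 (v = 8747*(-1/13374) - 23404*(-1/18161) = -8747/13374 + 23404/18161 = 154150829/242885214 ≈ 0.63467)
v - 1/25920 = 154150829/242885214 - 1/25920 = 221963700137/349754708160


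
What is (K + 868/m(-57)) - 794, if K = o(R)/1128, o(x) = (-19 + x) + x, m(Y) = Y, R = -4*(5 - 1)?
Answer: -17344345/21432 ≈ -809.27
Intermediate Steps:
R = -16 (R = -4*4 = -16)
o(x) = -19 + 2*x
K = -17/376 (K = (-19 + 2*(-16))/1128 = (-19 - 32)*(1/1128) = -51*1/1128 = -17/376 ≈ -0.045213)
(K + 868/m(-57)) - 794 = (-17/376 + 868/(-57)) - 794 = (-17/376 + 868*(-1/57)) - 794 = (-17/376 - 868/57) - 794 = -327337/21432 - 794 = -17344345/21432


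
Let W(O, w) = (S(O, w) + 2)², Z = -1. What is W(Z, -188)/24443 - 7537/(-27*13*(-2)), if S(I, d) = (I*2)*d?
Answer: -83922323/17158986 ≈ -4.8909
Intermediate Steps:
S(I, d) = 2*I*d (S(I, d) = (2*I)*d = 2*I*d)
W(O, w) = (2 + 2*O*w)² (W(O, w) = (2*O*w + 2)² = (2 + 2*O*w)²)
W(Z, -188)/24443 - 7537/(-27*13*(-2)) = (4*(1 - 1*(-188))²)/24443 - 7537/(-27*13*(-2)) = (4*(1 + 188)²)*(1/24443) - 7537/((-351*(-2))) = (4*189²)*(1/24443) - 7537/702 = (4*35721)*(1/24443) - 7537*1/702 = 142884*(1/24443) - 7537/702 = 142884/24443 - 7537/702 = -83922323/17158986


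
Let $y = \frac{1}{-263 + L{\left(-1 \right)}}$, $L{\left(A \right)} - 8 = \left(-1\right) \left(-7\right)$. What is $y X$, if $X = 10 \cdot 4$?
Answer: $- \frac{5}{31} \approx -0.16129$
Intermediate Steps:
$L{\left(A \right)} = 15$ ($L{\left(A \right)} = 8 - -7 = 8 + 7 = 15$)
$y = - \frac{1}{248}$ ($y = \frac{1}{-263 + 15} = \frac{1}{-248} = - \frac{1}{248} \approx -0.0040323$)
$X = 40$
$y X = \left(- \frac{1}{248}\right) 40 = - \frac{5}{31}$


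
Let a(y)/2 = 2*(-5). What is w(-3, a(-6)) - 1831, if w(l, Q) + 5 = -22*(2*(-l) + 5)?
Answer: -2078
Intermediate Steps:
a(y) = -20 (a(y) = 2*(2*(-5)) = 2*(-10) = -20)
w(l, Q) = -115 + 44*l (w(l, Q) = -5 - 22*(2*(-l) + 5) = -5 - 22*(-2*l + 5) = -5 - 22*(5 - 2*l) = -5 + (-110 + 44*l) = -115 + 44*l)
w(-3, a(-6)) - 1831 = (-115 + 44*(-3)) - 1831 = (-115 - 132) - 1831 = -247 - 1831 = -2078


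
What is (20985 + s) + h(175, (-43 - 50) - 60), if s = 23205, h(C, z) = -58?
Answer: 44132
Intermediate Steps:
(20985 + s) + h(175, (-43 - 50) - 60) = (20985 + 23205) - 58 = 44190 - 58 = 44132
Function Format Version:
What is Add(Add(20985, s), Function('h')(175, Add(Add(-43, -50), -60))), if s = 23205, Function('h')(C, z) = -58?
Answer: 44132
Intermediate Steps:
Add(Add(20985, s), Function('h')(175, Add(Add(-43, -50), -60))) = Add(Add(20985, 23205), -58) = Add(44190, -58) = 44132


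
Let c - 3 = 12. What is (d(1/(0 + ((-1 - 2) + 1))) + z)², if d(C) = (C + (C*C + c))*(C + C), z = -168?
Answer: 534361/16 ≈ 33398.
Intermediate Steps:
c = 15 (c = 3 + 12 = 15)
d(C) = 2*C*(15 + C + C²) (d(C) = (C + (C*C + 15))*(C + C) = (C + (C² + 15))*(2*C) = (C + (15 + C²))*(2*C) = (15 + C + C²)*(2*C) = 2*C*(15 + C + C²))
(d(1/(0 + ((-1 - 2) + 1))) + z)² = (2*(15 + 1/(0 + ((-1 - 2) + 1)) + (1/(0 + ((-1 - 2) + 1)))²)/(0 + ((-1 - 2) + 1)) - 168)² = (2*(15 + 1/(0 + (-3 + 1)) + (1/(0 + (-3 + 1)))²)/(0 + (-3 + 1)) - 168)² = (2*(15 + 1/(0 - 2) + (1/(0 - 2))²)/(0 - 2) - 168)² = (2*(15 + 1/(-2) + (1/(-2))²)/(-2) - 168)² = (2*(-½)*(15 - ½ + (-½)²) - 168)² = (2*(-½)*(15 - ½ + ¼) - 168)² = (2*(-½)*(59/4) - 168)² = (-59/4 - 168)² = (-731/4)² = 534361/16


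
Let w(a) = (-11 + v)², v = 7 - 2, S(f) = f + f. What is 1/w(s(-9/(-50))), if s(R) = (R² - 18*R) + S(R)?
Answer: 1/36 ≈ 0.027778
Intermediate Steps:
S(f) = 2*f
s(R) = R² - 16*R (s(R) = (R² - 18*R) + 2*R = R² - 16*R)
v = 5
w(a) = 36 (w(a) = (-11 + 5)² = (-6)² = 36)
1/w(s(-9/(-50))) = 1/36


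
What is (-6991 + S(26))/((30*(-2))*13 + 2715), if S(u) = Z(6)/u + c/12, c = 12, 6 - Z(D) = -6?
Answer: -10096/2795 ≈ -3.6122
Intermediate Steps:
Z(D) = 12 (Z(D) = 6 - 1*(-6) = 6 + 6 = 12)
S(u) = 1 + 12/u (S(u) = 12/u + 12/12 = 12/u + 12*(1/12) = 12/u + 1 = 1 + 12/u)
(-6991 + S(26))/((30*(-2))*13 + 2715) = (-6991 + (12 + 26)/26)/((30*(-2))*13 + 2715) = (-6991 + (1/26)*38)/(-60*13 + 2715) = (-6991 + 19/13)/(-780 + 2715) = -90864/13/1935 = -90864/13*1/1935 = -10096/2795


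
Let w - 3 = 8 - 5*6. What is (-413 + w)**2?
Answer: 186624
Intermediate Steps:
w = -19 (w = 3 + (8 - 5*6) = 3 + (8 - 30) = 3 - 22 = -19)
(-413 + w)**2 = (-413 - 19)**2 = (-432)**2 = 186624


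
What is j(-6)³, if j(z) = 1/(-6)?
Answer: -1/216 ≈ -0.0046296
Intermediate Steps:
j(z) = -⅙
j(-6)³ = (-⅙)³ = -1/216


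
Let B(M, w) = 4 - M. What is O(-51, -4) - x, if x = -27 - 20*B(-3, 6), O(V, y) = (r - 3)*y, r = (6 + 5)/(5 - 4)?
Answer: 135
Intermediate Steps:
r = 11 (r = 11/1 = 11*1 = 11)
O(V, y) = 8*y (O(V, y) = (11 - 3)*y = 8*y)
x = -167 (x = -27 - 20*(4 - 1*(-3)) = -27 - 20*(4 + 3) = -27 - 20*7 = -27 - 140 = -167)
O(-51, -4) - x = 8*(-4) - 1*(-167) = -32 + 167 = 135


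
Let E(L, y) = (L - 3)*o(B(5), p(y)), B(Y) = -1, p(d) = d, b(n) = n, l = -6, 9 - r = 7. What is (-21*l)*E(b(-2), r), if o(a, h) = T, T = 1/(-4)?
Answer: 315/2 ≈ 157.50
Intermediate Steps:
r = 2 (r = 9 - 1*7 = 9 - 7 = 2)
T = -¼ (T = 1*(-¼) = -¼ ≈ -0.25000)
o(a, h) = -¼
E(L, y) = ¾ - L/4 (E(L, y) = (L - 3)*(-¼) = (-3 + L)*(-¼) = ¾ - L/4)
(-21*l)*E(b(-2), r) = (-21*(-6))*(¾ - ¼*(-2)) = 126*(¾ + ½) = 126*(5/4) = 315/2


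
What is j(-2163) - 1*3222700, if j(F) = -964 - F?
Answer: -3221501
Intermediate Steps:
j(-2163) - 1*3222700 = (-964 - 1*(-2163)) - 1*3222700 = (-964 + 2163) - 3222700 = 1199 - 3222700 = -3221501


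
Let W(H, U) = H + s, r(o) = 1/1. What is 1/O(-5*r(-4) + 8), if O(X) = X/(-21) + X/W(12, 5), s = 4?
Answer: 112/5 ≈ 22.400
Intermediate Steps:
r(o) = 1
W(H, U) = 4 + H (W(H, U) = H + 4 = 4 + H)
O(X) = 5*X/336 (O(X) = X/(-21) + X/(4 + 12) = X*(-1/21) + X/16 = -X/21 + X*(1/16) = -X/21 + X/16 = 5*X/336)
1/O(-5*r(-4) + 8) = 1/(5*(-5*1 + 8)/336) = 1/(5*(-5 + 8)/336) = 1/((5/336)*3) = 1/(5/112) = 112/5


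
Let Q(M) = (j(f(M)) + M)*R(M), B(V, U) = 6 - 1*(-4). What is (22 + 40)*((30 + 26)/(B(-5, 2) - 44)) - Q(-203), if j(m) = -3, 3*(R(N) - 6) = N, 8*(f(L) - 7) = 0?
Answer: -653078/51 ≈ -12805.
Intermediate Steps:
f(L) = 7 (f(L) = 7 + (⅛)*0 = 7 + 0 = 7)
B(V, U) = 10 (B(V, U) = 6 + 4 = 10)
R(N) = 6 + N/3
Q(M) = (-3 + M)*(6 + M/3)
(22 + 40)*((30 + 26)/(B(-5, 2) - 44)) - Q(-203) = (22 + 40)*((30 + 26)/(10 - 44)) - (-3 - 203)*(18 - 203)/3 = 62*(56/(-34)) - (-206)*(-185)/3 = 62*(56*(-1/34)) - 1*38110/3 = 62*(-28/17) - 38110/3 = -1736/17 - 38110/3 = -653078/51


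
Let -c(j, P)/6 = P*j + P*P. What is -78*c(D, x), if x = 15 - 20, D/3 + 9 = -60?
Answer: 496080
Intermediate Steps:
D = -207 (D = -27 + 3*(-60) = -27 - 180 = -207)
x = -5
c(j, P) = -6*P² - 6*P*j (c(j, P) = -6*(P*j + P*P) = -6*(P*j + P²) = -6*(P² + P*j) = -6*P² - 6*P*j)
-78*c(D, x) = -(-468)*(-5)*(-5 - 207) = -(-468)*(-5)*(-212) = -78*(-6360) = 496080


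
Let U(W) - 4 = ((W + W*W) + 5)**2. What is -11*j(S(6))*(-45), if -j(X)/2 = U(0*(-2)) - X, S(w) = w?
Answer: -22770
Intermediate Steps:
U(W) = 4 + (5 + W + W**2)**2 (U(W) = 4 + ((W + W*W) + 5)**2 = 4 + ((W + W**2) + 5)**2 = 4 + (5 + W + W**2)**2)
j(X) = -58 + 2*X (j(X) = -2*((4 + (5 + 0*(-2) + (0*(-2))**2)**2) - X) = -2*((4 + (5 + 0 + 0**2)**2) - X) = -2*((4 + (5 + 0 + 0)**2) - X) = -2*((4 + 5**2) - X) = -2*((4 + 25) - X) = -2*(29 - X) = -58 + 2*X)
-11*j(S(6))*(-45) = -11*(-58 + 2*6)*(-45) = -11*(-58 + 12)*(-45) = -11*(-46)*(-45) = 506*(-45) = -22770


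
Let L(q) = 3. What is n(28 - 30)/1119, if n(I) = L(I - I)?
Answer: 1/373 ≈ 0.0026810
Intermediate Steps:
n(I) = 3
n(28 - 30)/1119 = 3/1119 = 3*(1/1119) = 1/373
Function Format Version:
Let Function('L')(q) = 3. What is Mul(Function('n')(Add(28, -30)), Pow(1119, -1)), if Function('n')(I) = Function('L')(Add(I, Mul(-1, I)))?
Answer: Rational(1, 373) ≈ 0.0026810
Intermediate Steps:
Function('n')(I) = 3
Mul(Function('n')(Add(28, -30)), Pow(1119, -1)) = Mul(3, Pow(1119, -1)) = Mul(3, Rational(1, 1119)) = Rational(1, 373)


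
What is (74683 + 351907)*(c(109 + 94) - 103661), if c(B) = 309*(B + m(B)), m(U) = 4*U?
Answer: 89572808660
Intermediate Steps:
c(B) = 1545*B (c(B) = 309*(B + 4*B) = 309*(5*B) = 1545*B)
(74683 + 351907)*(c(109 + 94) - 103661) = (74683 + 351907)*(1545*(109 + 94) - 103661) = 426590*(1545*203 - 103661) = 426590*(313635 - 103661) = 426590*209974 = 89572808660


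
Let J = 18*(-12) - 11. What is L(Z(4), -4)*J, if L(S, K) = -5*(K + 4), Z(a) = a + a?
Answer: 0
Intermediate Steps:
Z(a) = 2*a
L(S, K) = -20 - 5*K (L(S, K) = -5*(4 + K) = -20 - 5*K)
J = -227 (J = -216 - 11 = -227)
L(Z(4), -4)*J = (-20 - 5*(-4))*(-227) = (-20 + 20)*(-227) = 0*(-227) = 0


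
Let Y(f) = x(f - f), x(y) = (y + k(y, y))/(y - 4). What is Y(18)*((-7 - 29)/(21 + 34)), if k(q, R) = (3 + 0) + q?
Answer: 27/55 ≈ 0.49091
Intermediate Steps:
k(q, R) = 3 + q
x(y) = (3 + 2*y)/(-4 + y) (x(y) = (y + (3 + y))/(y - 4) = (3 + 2*y)/(-4 + y))
Y(f) = -3/4 (Y(f) = (3 + 2*(f - f))/(-4 + (f - f)) = (3 + 2*0)/(-4 + 0) = (3 + 0)/(-4) = -1/4*3 = -3/4)
Y(18)*((-7 - 29)/(21 + 34)) = -3*(-7 - 29)/(4*(21 + 34)) = -(-27)/55 = -3/4*(-36/55) = 27/55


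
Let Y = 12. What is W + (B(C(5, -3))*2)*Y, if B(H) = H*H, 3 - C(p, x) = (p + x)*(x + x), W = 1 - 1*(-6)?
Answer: 5407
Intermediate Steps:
W = 7 (W = 1 + 6 = 7)
C(p, x) = 3 - 2*x*(p + x) (C(p, x) = 3 - (p + x)*(x + x) = 3 - (p + x)*2*x = 3 - 2*x*(p + x))
B(H) = H²
W + (B(C(5, -3))*2)*Y = 7 + ((3 - 2*(-3)² - 2*5*(-3))²*2)*12 = 7 + ((3 - 2*9 + 30)²*2)*12 = 7 + ((3 - 18 + 30)²*2)*12 = 7 + (15²*2)*12 = 7 + (225*2)*12 = 7 + 450*12 = 7 + 5400 = 5407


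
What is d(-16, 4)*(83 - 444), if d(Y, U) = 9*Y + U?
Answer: 50540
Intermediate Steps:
d(Y, U) = U + 9*Y
d(-16, 4)*(83 - 444) = (4 + 9*(-16))*(83 - 444) = (4 - 144)*(-361) = -140*(-361) = 50540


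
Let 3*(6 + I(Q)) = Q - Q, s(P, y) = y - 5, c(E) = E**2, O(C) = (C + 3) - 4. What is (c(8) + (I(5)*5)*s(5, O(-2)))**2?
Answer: 92416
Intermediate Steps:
O(C) = -1 + C (O(C) = (3 + C) - 4 = -1 + C)
s(P, y) = -5 + y
I(Q) = -6 (I(Q) = -6 + (Q - Q)/3 = -6 + (1/3)*0 = -6 + 0 = -6)
(c(8) + (I(5)*5)*s(5, O(-2)))**2 = (8**2 + (-6*5)*(-5 + (-1 - 2)))**2 = (64 - 30*(-5 - 3))**2 = (64 - 30*(-8))**2 = (64 + 240)**2 = 304**2 = 92416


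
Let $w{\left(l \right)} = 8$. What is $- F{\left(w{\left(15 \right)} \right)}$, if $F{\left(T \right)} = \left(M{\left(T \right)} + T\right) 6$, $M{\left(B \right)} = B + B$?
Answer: $-144$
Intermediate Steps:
$M{\left(B \right)} = 2 B$
$F{\left(T \right)} = 18 T$ ($F{\left(T \right)} = \left(2 T + T\right) 6 = 3 T 6 = 18 T$)
$- F{\left(w{\left(15 \right)} \right)} = - 18 \cdot 8 = \left(-1\right) 144 = -144$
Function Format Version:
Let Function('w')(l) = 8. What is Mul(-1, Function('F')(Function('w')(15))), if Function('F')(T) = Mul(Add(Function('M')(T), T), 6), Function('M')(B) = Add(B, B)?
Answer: -144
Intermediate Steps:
Function('M')(B) = Mul(2, B)
Function('F')(T) = Mul(18, T) (Function('F')(T) = Mul(Add(Mul(2, T), T), 6) = Mul(Mul(3, T), 6) = Mul(18, T))
Mul(-1, Function('F')(Function('w')(15))) = Mul(-1, Mul(18, 8)) = Mul(-1, 144) = -144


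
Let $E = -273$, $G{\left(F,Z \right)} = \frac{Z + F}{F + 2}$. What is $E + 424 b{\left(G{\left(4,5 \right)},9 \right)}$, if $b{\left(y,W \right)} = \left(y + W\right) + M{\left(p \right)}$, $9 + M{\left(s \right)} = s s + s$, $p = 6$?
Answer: $18171$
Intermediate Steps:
$G{\left(F,Z \right)} = \frac{F + Z}{2 + F}$
$M{\left(s \right)} = -9 + s + s^{2}$ ($M{\left(s \right)} = -9 + \left(s s + s\right) = -9 + \left(s^{2} + s\right) = -9 + \left(s + s^{2}\right) = -9 + s + s^{2}$)
$b{\left(y,W \right)} = 33 + W + y$ ($b{\left(y,W \right)} = \left(y + W\right) + \left(-9 + 6 + 6^{2}\right) = \left(W + y\right) + \left(-9 + 6 + 36\right) = \left(W + y\right) + 33 = 33 + W + y$)
$E + 424 b{\left(G{\left(4,5 \right)},9 \right)} = -273 + 424 \left(33 + 9 + \frac{4 + 5}{2 + 4}\right) = -273 + 424 \left(33 + 9 + \frac{1}{6} \cdot 9\right) = -273 + 424 \left(33 + 9 + \frac{3}{2}\right) = -273 + 424 \cdot \frac{87}{2} = -273 + 18444 = 18171$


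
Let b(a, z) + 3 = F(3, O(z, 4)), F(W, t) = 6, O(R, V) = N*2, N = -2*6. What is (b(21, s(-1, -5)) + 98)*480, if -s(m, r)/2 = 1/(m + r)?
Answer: 48480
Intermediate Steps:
N = -12
O(R, V) = -24 (O(R, V) = -12*2 = -24)
s(m, r) = -2/(m + r)
b(a, z) = 3 (b(a, z) = -3 + 6 = 3)
(b(21, s(-1, -5)) + 98)*480 = (3 + 98)*480 = 101*480 = 48480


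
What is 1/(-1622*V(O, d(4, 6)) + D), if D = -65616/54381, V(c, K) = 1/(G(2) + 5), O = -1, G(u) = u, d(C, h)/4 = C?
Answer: -126889/29555098 ≈ -0.0042933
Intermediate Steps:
d(C, h) = 4*C
V(c, K) = ⅐ (V(c, K) = 1/(2 + 5) = 1/7 = ⅐)
D = -21872/18127 (D = -65616*1/54381 = -21872/18127 ≈ -1.2066)
1/(-1622*V(O, d(4, 6)) + D) = 1/(-1622*⅐ - 21872/18127) = 1/(-1622/7 - 21872/18127) = 1/(-29555098/126889) = -126889/29555098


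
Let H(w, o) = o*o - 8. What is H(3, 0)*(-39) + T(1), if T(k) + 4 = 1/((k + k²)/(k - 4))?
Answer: 613/2 ≈ 306.50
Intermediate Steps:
H(w, o) = -8 + o² (H(w, o) = o² - 8 = -8 + o²)
T(k) = -4 + (-4 + k)/(k + k²) (T(k) = -4 + 1/((k + k²)/(k - 4)) = -4 + 1/((k + k²)/(-4 + k)) = -4 + (-4 + k)/(k + k²))
H(3, 0)*(-39) + T(1) = (-8 + 0²)*(-39) + (-4 - 4*1² - 3*1)/(1*(1 + 1)) = (-8 + 0)*(-39) + 1*(-4 - 4*1 - 3)/2 = -8*(-39) + 1*(½)*(-4 - 4 - 3) = 312 + 1*(½)*(-11) = 312 - 11/2 = 613/2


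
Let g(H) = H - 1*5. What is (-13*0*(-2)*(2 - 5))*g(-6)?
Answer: 0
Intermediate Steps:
g(H) = -5 + H (g(H) = H - 5 = -5 + H)
(-13*0*(-2)*(2 - 5))*g(-6) = (-13*0*(-2)*(2 - 5))*(-5 - 6) = -0*(-3)*(-11) = -13*0*(-11) = 0*(-11) = 0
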